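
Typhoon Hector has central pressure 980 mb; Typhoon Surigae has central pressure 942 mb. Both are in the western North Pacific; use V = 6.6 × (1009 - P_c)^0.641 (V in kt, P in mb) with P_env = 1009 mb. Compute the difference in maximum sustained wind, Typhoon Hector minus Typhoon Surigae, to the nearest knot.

-41 kt

Typhoon Hector: ΔP = 29; V ≈ 6.6 × 29^0.641 ≈ 57.14 kt.
Typhoon Surigae: ΔP = 67; V ≈ 6.6 × 67^0.641 ≈ 97.74 kt.
Difference ≈ 57.14 − 97.74 = -40.60 → -41 kt.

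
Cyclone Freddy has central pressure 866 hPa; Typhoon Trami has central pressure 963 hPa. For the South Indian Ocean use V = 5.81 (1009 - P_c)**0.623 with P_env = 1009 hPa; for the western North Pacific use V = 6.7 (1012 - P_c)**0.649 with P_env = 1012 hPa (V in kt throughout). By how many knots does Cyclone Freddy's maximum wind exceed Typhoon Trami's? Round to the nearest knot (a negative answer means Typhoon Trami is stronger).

Cyclone Freddy: ΔP = 143; V ≈ 5.81 × 143^0.623 ≈ 127.92 kt.
Typhoon Trami: ΔP = 49; V ≈ 6.7 × 49^0.649 ≈ 83.76 kt.
Difference ≈ 127.92 − 83.76 = 44.16 → 44 kt.

44 kt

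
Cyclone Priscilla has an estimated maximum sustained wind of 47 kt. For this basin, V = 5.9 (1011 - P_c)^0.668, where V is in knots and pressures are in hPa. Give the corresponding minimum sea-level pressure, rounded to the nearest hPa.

ΔP = (V / 5.9)^(1/0.668) = (47/5.9)^1.497.
47/5.9 = 7.966; 7.966^1.497 ≈ 22.34 hPa.
P_c = 1011 − 22.34 = 988.66 ≈ 989 hPa.

989 hPa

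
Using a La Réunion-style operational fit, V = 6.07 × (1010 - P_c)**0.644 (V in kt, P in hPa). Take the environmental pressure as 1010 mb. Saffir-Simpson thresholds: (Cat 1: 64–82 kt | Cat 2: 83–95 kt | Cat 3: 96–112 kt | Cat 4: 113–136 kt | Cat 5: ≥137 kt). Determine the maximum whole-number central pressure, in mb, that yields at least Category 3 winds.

Category 3 begins at V = 96 kt.
Required ΔP = (96/6.07)^(1/0.644) = 15.815^1.553 ≈ 72.77 mb.
P_c ≤ 1010 − 72.77 = 937.23, so the highest integer P_c is 937 mb.

937 mb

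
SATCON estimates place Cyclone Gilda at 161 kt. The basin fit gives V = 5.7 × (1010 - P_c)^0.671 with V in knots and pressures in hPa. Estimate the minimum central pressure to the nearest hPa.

865 hPa

ΔP = (V / 5.7)^(1/0.671) = (161/5.7)^1.490.
161/5.7 = 28.246; 28.246^1.490 ≈ 145.34 hPa.
P_c = 1010 − 145.34 = 864.66 ≈ 865 hPa.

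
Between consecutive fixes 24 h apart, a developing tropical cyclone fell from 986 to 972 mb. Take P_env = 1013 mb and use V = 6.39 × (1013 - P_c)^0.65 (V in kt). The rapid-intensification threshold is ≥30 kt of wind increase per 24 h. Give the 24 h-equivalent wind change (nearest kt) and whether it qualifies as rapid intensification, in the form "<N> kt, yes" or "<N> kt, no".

17 kt, no

V₁: ΔP = 27, V ≈ 6.39 × 27^0.65 ≈ 54.44 kt.
V₂: ΔP = 41, V ≈ 6.39 × 41^0.65 ≈ 71.42 kt.
ΔV over 24 h = 16.98 kt → 24 h equivalent = 16.98 × 24/24 ≈ 16.98 kt.
17 kt < 30 kt ⇒ not rapid intensification.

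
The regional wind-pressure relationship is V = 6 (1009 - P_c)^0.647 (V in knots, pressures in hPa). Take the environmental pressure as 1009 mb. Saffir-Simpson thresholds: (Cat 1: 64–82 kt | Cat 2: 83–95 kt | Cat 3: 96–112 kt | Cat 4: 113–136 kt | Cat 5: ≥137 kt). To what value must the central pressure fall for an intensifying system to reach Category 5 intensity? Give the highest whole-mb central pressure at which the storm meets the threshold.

883 mb

Category 5 begins at V = 137 kt.
Required ΔP = (137/6)^(1/0.647) = 22.833^1.546 ≈ 125.83 mb.
P_c ≤ 1009 − 125.83 = 883.17, so the highest integer P_c is 883 mb.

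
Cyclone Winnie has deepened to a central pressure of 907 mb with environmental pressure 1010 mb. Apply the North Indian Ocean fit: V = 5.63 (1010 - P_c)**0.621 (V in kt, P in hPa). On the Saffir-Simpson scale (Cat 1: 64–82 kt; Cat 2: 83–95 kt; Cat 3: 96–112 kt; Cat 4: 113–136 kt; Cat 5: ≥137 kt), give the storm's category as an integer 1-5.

ΔP = 1010 − 907 = 103 mb.
V ≈ 5.63 × 103^0.621 = 5.63 × 17.78 ≈ 100 kt.
100 kt falls in the Category 3 band.

3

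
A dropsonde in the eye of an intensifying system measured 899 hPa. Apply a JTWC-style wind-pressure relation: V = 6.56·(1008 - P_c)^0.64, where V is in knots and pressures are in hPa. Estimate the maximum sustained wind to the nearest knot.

132 kt

ΔP = 1008 − 899 = 109 hPa.
109^0.64 ≈ 20.135.
V ≈ 6.56 × 20.135 ≈ 132.1 kt.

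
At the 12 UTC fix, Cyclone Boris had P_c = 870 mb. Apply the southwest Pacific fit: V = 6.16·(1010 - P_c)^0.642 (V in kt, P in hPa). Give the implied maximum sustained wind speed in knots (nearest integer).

147 kt

ΔP = 1010 − 870 = 140 mb.
140^0.642 ≈ 23.868.
V ≈ 6.16 × 23.868 ≈ 147.0 kt.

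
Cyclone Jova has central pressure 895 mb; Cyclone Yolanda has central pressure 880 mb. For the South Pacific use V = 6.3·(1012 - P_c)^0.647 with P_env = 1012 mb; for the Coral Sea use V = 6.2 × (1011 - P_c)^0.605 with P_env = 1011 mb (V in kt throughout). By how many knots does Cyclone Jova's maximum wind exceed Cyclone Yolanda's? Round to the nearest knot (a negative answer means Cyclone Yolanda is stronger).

Cyclone Jova: ΔP = 117; V ≈ 6.3 × 117^0.647 ≈ 137.23 kt.
Cyclone Yolanda: ΔP = 131; V ≈ 6.2 × 131^0.605 ≈ 118.40 kt.
Difference ≈ 137.23 − 118.40 = 18.83 → 19 kt.

19 kt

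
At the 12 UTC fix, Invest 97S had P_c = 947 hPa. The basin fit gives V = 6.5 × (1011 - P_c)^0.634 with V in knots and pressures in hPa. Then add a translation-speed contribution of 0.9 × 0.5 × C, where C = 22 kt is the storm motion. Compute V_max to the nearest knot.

ΔP = 1011 − 947 = 64 hPa.
64^0.634 ≈ 13.967.
V ≈ 6.5 × 13.967 ≈ 90.8 kt.
Translation term: 0.9 × 0.5 × 22 = 9.9 kt.
Corrected V ≈ 100.7 kt → 101 kt.

101 kt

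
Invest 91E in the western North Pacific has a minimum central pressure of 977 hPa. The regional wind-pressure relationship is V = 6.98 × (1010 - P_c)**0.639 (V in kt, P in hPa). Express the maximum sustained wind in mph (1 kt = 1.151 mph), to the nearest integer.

75 mph

ΔP = 1010 − 977 = 33 hPa.
V ≈ 6.98 × 33^0.639 = 6.98 × 9.340 ≈ 65.191 kt.
65.191 × 1.151 ≈ 75.03 mph → 75 mph.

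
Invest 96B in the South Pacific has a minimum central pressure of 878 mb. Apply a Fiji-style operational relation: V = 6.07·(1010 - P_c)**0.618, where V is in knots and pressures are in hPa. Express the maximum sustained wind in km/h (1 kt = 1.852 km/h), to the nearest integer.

ΔP = 1010 − 878 = 132 mb.
V ≈ 6.07 × 132^0.618 = 6.07 × 20.442 ≈ 124.080 kt.
124.080 × 1.852 ≈ 229.80 km/h → 230 km/h.

230 km/h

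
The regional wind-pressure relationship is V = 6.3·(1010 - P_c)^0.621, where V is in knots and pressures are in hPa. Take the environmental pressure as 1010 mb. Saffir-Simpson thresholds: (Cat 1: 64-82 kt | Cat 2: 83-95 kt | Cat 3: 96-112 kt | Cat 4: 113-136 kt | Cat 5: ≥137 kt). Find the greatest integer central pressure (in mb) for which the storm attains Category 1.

Category 1 begins at V = 64 kt.
Required ΔP = (64/6.3)^(1/0.621) = 10.159^1.610 ≈ 41.81 mb.
P_c ≤ 1010 − 41.81 = 968.19, so the highest integer P_c is 968 mb.

968 mb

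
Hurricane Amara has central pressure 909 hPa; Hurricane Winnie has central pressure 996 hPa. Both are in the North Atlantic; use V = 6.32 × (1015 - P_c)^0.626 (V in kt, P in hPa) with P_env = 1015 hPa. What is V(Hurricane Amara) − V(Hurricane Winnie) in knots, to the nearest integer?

Hurricane Amara: ΔP = 106; V ≈ 6.32 × 106^0.626 ≈ 117.10 kt.
Hurricane Winnie: ΔP = 19; V ≈ 6.32 × 19^0.626 ≈ 39.92 kt.
Difference ≈ 117.10 − 39.92 = 77.18 → 77 kt.

77 kt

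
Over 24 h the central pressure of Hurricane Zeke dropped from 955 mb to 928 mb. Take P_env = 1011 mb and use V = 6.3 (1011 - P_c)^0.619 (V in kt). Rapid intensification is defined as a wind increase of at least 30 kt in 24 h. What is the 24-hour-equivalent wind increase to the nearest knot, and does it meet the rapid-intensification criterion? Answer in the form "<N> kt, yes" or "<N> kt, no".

21 kt, no

V₁: ΔP = 56, V ≈ 6.3 × 56^0.619 ≈ 76.11 kt.
V₂: ΔP = 83, V ≈ 6.3 × 83^0.619 ≈ 97.11 kt.
ΔV over 24 h = 21.00 kt → 24 h equivalent = 21.00 × 24/24 ≈ 21.00 kt.
21 kt < 30 kt ⇒ not rapid intensification.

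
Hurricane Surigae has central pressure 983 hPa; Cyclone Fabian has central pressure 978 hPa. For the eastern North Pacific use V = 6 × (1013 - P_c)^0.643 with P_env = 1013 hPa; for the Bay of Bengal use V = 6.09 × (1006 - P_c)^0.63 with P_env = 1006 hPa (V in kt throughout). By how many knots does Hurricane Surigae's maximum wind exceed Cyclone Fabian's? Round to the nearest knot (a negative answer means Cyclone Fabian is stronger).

4 kt

Hurricane Surigae: ΔP = 30; V ≈ 6 × 30^0.643 ≈ 53.45 kt.
Cyclone Fabian: ΔP = 28; V ≈ 6.09 × 28^0.63 ≈ 49.70 kt.
Difference ≈ 53.45 − 49.70 = 3.75 → 4 kt.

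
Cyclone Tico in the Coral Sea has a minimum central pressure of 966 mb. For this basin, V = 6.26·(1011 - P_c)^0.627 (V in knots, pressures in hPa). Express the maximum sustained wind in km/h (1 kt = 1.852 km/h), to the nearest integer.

126 km/h

ΔP = 1011 − 966 = 45 mb.
V ≈ 6.26 × 45^0.627 = 6.26 × 10.878 ≈ 68.099 kt.
68.099 × 1.852 ≈ 126.12 km/h → 126 km/h.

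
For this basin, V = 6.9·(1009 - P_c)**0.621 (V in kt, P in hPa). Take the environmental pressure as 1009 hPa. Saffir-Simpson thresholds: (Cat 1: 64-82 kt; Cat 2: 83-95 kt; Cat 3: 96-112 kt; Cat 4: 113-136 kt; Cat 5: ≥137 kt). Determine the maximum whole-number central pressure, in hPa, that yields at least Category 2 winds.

954 hPa

Category 2 begins at V = 83 kt.
Required ΔP = (83/6.9)^(1/0.621) = 12.029^1.610 ≈ 54.89 hPa.
P_c ≤ 1009 − 54.89 = 954.11, so the highest integer P_c is 954 hPa.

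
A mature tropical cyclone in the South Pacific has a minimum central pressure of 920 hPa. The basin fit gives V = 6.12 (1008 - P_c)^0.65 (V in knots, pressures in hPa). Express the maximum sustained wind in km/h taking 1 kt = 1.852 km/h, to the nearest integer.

ΔP = 1008 − 920 = 88 hPa.
V ≈ 6.12 × 88^0.65 = 6.12 × 18.362 ≈ 112.374 kt.
112.374 × 1.852 ≈ 208.12 km/h → 208 km/h.

208 km/h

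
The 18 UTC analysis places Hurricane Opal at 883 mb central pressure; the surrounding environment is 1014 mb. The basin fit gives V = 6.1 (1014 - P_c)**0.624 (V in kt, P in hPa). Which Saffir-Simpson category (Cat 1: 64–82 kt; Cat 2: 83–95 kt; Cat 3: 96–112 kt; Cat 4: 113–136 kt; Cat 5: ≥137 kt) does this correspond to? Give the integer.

ΔP = 1014 − 883 = 131 mb.
V ≈ 6.1 × 131^0.624 = 6.1 × 20.95 ≈ 128 kt.
128 kt falls in the Category 4 band.

4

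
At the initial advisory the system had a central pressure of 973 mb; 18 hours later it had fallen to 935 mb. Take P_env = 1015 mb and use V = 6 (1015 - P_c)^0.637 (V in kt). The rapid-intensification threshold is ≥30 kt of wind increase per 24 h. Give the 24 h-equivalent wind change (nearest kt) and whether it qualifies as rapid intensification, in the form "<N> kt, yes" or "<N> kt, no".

44 kt, yes

V₁: ΔP = 42, V ≈ 6 × 42^0.637 ≈ 64.89 kt.
V₂: ΔP = 80, V ≈ 6 × 80^0.637 ≈ 97.82 kt.
ΔV over 18 h = 32.93 kt → 24 h equivalent = 32.93 × 24/18 ≈ 43.91 kt.
44 kt ≥ 30 kt ⇒ rapid intensification.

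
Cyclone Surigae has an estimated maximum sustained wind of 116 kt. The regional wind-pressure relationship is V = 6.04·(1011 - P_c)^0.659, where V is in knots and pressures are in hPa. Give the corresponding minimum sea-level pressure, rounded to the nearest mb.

ΔP = (V / 6.04)^(1/0.659) = (116/6.04)^1.517.
116/6.04 = 19.205; 19.205^1.517 ≈ 88.62 mb.
P_c = 1011 − 88.62 = 922.38 ≈ 922 mb.

922 mb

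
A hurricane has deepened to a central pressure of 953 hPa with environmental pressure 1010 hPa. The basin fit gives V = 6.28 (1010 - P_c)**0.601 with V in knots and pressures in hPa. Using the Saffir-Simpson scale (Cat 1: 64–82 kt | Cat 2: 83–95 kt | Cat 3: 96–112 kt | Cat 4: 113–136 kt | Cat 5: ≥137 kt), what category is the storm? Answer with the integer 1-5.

ΔP = 1010 − 953 = 57 hPa.
V ≈ 6.28 × 57^0.601 = 6.28 × 11.36 ≈ 71 kt.
71 kt falls in the Category 1 band.

1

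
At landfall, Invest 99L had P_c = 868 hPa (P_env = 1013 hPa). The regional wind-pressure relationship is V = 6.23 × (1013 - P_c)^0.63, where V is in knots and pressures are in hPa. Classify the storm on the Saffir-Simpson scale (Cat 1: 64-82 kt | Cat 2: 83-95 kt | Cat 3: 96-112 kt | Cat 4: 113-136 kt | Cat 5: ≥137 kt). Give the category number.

ΔP = 1013 − 868 = 145 hPa.
V ≈ 6.23 × 145^0.63 = 6.23 × 23.00 ≈ 143 kt.
143 kt falls in the Category 5 band.

5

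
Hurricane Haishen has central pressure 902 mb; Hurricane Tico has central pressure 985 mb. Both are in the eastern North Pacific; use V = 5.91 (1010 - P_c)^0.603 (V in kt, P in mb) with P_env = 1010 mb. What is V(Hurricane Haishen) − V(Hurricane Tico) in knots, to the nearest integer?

Hurricane Haishen: ΔP = 108; V ≈ 5.91 × 108^0.603 ≈ 99.48 kt.
Hurricane Tico: ΔP = 25; V ≈ 5.91 × 25^0.603 ≈ 41.17 kt.
Difference ≈ 99.48 − 41.17 = 58.31 → 58 kt.

58 kt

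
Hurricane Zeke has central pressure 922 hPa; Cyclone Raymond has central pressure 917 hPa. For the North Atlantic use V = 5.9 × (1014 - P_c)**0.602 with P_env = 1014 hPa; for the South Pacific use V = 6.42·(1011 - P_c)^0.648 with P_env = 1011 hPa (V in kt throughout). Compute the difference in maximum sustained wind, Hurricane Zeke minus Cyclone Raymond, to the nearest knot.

Hurricane Zeke: ΔP = 92; V ≈ 5.9 × 92^0.602 ≈ 89.75 kt.
Cyclone Raymond: ΔP = 94; V ≈ 6.42 × 94^0.648 ≈ 121.93 kt.
Difference ≈ 89.75 − 121.93 = -32.18 → -32 kt.

-32 kt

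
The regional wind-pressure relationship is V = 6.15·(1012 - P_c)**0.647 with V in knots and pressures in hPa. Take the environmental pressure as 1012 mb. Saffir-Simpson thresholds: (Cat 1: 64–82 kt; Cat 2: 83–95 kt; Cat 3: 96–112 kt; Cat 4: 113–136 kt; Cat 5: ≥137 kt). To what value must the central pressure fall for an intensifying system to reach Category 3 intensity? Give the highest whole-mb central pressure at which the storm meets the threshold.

Category 3 begins at V = 96 kt.
Required ΔP = (96/6.15)^(1/0.647) = 15.610^1.546 ≈ 69.90 mb.
P_c ≤ 1012 − 69.90 = 942.10, so the highest integer P_c is 942 mb.

942 mb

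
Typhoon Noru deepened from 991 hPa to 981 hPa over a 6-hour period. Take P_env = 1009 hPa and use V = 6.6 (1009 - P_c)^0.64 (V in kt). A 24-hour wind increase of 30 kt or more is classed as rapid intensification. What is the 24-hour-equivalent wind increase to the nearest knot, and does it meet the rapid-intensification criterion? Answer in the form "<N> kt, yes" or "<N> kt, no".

V₁: ΔP = 18, V ≈ 6.6 × 18^0.64 ≈ 41.97 kt.
V₂: ΔP = 28, V ≈ 6.6 × 28^0.64 ≈ 55.68 kt.
ΔV over 6 h = 13.71 kt → 24 h equivalent = 13.71 × 24/6 ≈ 54.84 kt.
55 kt ≥ 30 kt ⇒ rapid intensification.

55 kt, yes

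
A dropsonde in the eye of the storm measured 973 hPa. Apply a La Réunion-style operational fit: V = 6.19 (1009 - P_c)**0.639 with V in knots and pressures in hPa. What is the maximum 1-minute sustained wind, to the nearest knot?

ΔP = 1009 − 973 = 36 hPa.
36^0.639 ≈ 9.874.
V ≈ 6.19 × 9.874 ≈ 61.1 kt.

61 kt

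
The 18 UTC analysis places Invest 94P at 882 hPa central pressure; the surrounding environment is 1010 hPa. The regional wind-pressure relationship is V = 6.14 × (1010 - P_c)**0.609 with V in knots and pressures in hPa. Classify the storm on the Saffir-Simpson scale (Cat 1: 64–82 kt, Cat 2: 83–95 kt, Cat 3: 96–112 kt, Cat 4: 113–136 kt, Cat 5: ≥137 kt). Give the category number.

ΔP = 1010 − 882 = 128 hPa.
V ≈ 6.14 × 128^0.609 = 6.14 × 19.20 ≈ 118 kt.
118 kt falls in the Category 4 band.

4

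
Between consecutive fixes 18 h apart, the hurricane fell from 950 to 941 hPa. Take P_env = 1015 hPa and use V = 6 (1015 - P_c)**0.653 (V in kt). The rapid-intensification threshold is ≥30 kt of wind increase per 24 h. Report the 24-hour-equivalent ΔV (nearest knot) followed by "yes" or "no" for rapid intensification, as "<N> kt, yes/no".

V₁: ΔP = 65, V ≈ 6 × 65^0.653 ≈ 91.62 kt.
V₂: ΔP = 74, V ≈ 6 × 74^0.653 ≈ 99.71 kt.
ΔV over 18 h = 8.09 kt → 24 h equivalent = 8.09 × 24/18 ≈ 10.79 kt.
11 kt < 30 kt ⇒ not rapid intensification.

11 kt, no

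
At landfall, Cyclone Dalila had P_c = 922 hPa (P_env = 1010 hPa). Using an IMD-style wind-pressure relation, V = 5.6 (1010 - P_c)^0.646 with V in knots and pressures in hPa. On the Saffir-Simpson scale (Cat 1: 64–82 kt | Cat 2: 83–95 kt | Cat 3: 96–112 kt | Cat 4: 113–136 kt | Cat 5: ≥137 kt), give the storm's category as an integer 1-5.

3

ΔP = 1010 − 922 = 88 hPa.
V ≈ 5.6 × 88^0.646 = 5.6 × 18.04 ≈ 101 kt.
101 kt falls in the Category 3 band.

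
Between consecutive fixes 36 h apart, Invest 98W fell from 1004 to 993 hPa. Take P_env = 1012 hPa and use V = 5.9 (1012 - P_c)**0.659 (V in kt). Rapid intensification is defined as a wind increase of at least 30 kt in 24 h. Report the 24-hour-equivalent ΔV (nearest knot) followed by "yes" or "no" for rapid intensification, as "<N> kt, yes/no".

12 kt, no

V₁: ΔP = 8, V ≈ 5.9 × 8^0.659 ≈ 23.23 kt.
V₂: ΔP = 19, V ≈ 5.9 × 19^0.659 ≈ 41.07 kt.
ΔV over 36 h = 17.84 kt → 24 h equivalent = 17.84 × 24/36 ≈ 11.89 kt.
12 kt < 30 kt ⇒ not rapid intensification.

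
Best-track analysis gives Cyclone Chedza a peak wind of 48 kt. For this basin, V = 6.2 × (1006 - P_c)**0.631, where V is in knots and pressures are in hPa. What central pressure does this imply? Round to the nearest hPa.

ΔP = (V / 6.2)^(1/0.631) = (48/6.2)^1.585.
48/6.2 = 7.742; 7.742^1.585 ≈ 25.62 hPa.
P_c = 1006 − 25.62 = 980.38 ≈ 980 hPa.

980 hPa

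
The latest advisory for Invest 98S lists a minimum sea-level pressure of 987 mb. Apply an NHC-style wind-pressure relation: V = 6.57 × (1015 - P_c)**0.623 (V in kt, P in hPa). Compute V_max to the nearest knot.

ΔP = 1015 − 987 = 28 mb.
28^0.623 ≈ 7.972.
V ≈ 6.57 × 7.972 ≈ 52.4 kt.

52 kt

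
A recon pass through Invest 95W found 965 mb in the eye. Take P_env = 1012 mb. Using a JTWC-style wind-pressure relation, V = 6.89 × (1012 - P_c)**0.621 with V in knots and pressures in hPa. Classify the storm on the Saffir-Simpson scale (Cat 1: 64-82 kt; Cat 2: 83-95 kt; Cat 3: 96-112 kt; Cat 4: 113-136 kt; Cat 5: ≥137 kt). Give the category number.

1

ΔP = 1012 − 965 = 47 mb.
V ≈ 6.89 × 47^0.621 = 6.89 × 10.92 ≈ 75 kt.
75 kt falls in the Category 1 band.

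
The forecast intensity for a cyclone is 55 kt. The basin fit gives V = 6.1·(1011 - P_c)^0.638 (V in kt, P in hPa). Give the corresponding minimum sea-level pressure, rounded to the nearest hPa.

980 hPa

ΔP = (V / 6.1)^(1/0.638) = (55/6.1)^1.567.
55/6.1 = 9.016; 9.016^1.567 ≈ 31.40 hPa.
P_c = 1011 − 31.40 = 979.60 ≈ 980 hPa.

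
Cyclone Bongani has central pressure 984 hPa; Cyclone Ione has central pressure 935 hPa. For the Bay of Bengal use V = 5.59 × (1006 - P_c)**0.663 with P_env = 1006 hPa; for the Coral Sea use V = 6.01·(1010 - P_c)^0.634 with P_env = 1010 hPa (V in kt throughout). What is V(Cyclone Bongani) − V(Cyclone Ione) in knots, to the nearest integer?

Cyclone Bongani: ΔP = 22; V ≈ 5.59 × 22^0.663 ≈ 43.39 kt.
Cyclone Ione: ΔP = 75; V ≈ 6.01 × 75^0.634 ≈ 92.82 kt.
Difference ≈ 43.39 − 92.82 = -49.43 → -49 kt.

-49 kt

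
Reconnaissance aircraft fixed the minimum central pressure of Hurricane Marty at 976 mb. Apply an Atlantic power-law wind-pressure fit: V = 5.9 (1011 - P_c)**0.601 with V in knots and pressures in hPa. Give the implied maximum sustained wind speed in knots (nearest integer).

50 kt

ΔP = 1011 − 976 = 35 mb.
35^0.601 ≈ 8.472.
V ≈ 5.9 × 8.472 ≈ 50.0 kt.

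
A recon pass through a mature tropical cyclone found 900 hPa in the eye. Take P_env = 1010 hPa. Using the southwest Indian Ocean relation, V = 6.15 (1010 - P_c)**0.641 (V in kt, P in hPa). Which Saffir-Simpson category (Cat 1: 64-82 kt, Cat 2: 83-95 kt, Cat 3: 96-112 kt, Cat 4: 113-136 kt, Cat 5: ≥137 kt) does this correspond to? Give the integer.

4

ΔP = 1010 − 900 = 110 hPa.
V ≈ 6.15 × 110^0.641 = 6.15 × 20.35 ≈ 125 kt.
125 kt falls in the Category 4 band.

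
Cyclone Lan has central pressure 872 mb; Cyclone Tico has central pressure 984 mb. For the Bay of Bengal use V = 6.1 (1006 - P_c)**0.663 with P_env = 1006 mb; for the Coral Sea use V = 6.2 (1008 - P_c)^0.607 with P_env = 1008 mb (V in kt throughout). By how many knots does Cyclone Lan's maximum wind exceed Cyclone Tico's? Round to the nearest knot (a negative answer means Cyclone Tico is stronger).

114 kt

Cyclone Lan: ΔP = 134; V ≈ 6.1 × 134^0.663 ≈ 156.89 kt.
Cyclone Tico: ΔP = 24; V ≈ 6.2 × 24^0.607 ≈ 42.68 kt.
Difference ≈ 156.89 − 42.68 = 114.21 → 114 kt.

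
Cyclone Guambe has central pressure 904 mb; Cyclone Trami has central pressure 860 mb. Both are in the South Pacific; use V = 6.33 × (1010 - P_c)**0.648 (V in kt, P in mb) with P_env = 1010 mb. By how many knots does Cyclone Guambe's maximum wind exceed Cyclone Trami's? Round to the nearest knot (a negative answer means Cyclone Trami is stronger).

-33 kt

Cyclone Guambe: ΔP = 106; V ≈ 6.33 × 106^0.648 ≈ 129.96 kt.
Cyclone Trami: ΔP = 150; V ≈ 6.33 × 150^0.648 ≈ 162.75 kt.
Difference ≈ 129.96 − 162.75 = -32.79 → -33 kt.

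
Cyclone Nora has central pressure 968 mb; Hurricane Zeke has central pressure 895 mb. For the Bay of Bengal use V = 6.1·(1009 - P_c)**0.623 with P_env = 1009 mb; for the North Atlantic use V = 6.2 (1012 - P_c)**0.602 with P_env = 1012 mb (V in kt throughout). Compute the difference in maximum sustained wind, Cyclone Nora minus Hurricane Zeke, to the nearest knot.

-47 kt

Cyclone Nora: ΔP = 41; V ≈ 6.1 × 41^0.623 ≈ 61.67 kt.
Hurricane Zeke: ΔP = 117; V ≈ 6.2 × 117^0.602 ≈ 109.00 kt.
Difference ≈ 61.67 − 109.00 = -47.33 → -47 kt.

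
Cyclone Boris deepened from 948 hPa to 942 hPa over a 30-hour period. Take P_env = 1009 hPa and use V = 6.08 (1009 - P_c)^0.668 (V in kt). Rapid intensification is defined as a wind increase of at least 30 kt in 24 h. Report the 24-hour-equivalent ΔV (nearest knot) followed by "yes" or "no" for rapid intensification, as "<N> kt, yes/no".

V₁: ΔP = 61, V ≈ 6.08 × 61^0.668 ≈ 94.73 kt.
V₂: ΔP = 67, V ≈ 6.08 × 67^0.668 ≈ 100.86 kt.
ΔV over 30 h = 6.13 kt → 24 h equivalent = 6.13 × 24/30 ≈ 4.90 kt.
5 kt < 30 kt ⇒ not rapid intensification.

5 kt, no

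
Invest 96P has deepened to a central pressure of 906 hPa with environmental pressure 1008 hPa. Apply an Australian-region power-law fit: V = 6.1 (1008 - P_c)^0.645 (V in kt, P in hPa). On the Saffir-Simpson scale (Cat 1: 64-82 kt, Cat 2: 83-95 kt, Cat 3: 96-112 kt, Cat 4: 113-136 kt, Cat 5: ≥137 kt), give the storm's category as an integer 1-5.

4

ΔP = 1008 − 906 = 102 hPa.
V ≈ 6.1 × 102^0.645 = 6.1 × 19.75 ≈ 120 kt.
120 kt falls in the Category 4 band.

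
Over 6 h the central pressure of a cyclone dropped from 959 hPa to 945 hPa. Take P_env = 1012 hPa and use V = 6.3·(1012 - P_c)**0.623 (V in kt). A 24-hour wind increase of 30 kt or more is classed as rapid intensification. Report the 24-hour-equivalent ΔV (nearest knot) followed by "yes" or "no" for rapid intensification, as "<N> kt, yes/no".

47 kt, yes

V₁: ΔP = 53, V ≈ 6.3 × 53^0.623 ≈ 74.74 kt.
V₂: ΔP = 67, V ≈ 6.3 × 67^0.623 ≈ 86.49 kt.
ΔV over 6 h = 11.75 kt → 24 h equivalent = 11.75 × 24/6 ≈ 47.00 kt.
47 kt ≥ 30 kt ⇒ rapid intensification.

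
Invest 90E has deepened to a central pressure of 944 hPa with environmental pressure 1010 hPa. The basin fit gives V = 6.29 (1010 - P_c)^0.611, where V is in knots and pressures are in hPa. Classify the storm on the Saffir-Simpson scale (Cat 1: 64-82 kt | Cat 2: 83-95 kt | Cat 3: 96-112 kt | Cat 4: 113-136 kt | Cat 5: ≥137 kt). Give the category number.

1

ΔP = 1010 − 944 = 66 hPa.
V ≈ 6.29 × 66^0.611 = 6.29 × 12.93 ≈ 81 kt.
81 kt falls in the Category 1 band.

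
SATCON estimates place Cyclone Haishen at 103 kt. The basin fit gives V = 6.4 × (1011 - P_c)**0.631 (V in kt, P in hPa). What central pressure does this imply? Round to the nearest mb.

ΔP = (V / 6.4)^(1/0.631) = (103/6.4)^1.585.
103/6.4 = 16.094; 16.094^1.585 ≈ 81.71 mb.
P_c = 1011 − 81.71 = 929.29 ≈ 929 mb.

929 mb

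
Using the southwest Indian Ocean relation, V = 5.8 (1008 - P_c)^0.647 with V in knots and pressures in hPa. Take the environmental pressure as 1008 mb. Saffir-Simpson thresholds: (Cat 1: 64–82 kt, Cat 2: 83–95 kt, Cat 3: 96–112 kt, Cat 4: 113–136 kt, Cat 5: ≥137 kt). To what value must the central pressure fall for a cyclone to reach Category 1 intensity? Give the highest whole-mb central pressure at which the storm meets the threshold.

Category 1 begins at V = 64 kt.
Required ΔP = (64/5.8)^(1/0.647) = 11.034^1.546 ≈ 40.90 mb.
P_c ≤ 1008 − 40.90 = 967.10, so the highest integer P_c is 967 mb.

967 mb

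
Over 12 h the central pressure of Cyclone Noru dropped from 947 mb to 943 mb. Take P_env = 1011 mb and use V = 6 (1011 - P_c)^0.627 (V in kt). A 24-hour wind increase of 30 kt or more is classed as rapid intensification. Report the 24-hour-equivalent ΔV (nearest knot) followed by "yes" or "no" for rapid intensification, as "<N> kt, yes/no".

6 kt, no

V₁: ΔP = 64, V ≈ 6 × 64^0.627 ≈ 81.40 kt.
V₂: ΔP = 68, V ≈ 6 × 68^0.627 ≈ 84.55 kt.
ΔV over 12 h = 3.15 kt → 24 h equivalent = 3.15 × 24/12 ≈ 6.30 kt.
6 kt < 30 kt ⇒ not rapid intensification.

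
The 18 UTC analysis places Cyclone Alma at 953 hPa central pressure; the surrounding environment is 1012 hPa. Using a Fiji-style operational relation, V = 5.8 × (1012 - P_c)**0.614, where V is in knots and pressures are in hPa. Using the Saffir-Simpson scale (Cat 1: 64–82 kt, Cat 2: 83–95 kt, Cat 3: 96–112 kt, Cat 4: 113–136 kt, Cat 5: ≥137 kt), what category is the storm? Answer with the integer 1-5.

1

ΔP = 1012 − 953 = 59 hPa.
V ≈ 5.8 × 59^0.614 = 5.8 × 12.23 ≈ 71 kt.
71 kt falls in the Category 1 band.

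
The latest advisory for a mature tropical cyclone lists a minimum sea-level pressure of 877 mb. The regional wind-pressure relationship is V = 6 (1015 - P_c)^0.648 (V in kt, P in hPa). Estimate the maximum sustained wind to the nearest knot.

ΔP = 1015 − 877 = 138 mb.
138^0.648 ≈ 24.358.
V ≈ 6 × 24.358 ≈ 146.1 kt.

146 kt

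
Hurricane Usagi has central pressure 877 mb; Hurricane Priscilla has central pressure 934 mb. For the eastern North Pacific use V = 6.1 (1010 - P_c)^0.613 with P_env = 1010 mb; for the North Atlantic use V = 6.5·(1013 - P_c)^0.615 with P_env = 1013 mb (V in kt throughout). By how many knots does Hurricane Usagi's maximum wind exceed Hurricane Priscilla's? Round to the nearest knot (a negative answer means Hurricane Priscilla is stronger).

27 kt

Hurricane Usagi: ΔP = 133; V ≈ 6.1 × 133^0.613 ≈ 122.25 kt.
Hurricane Priscilla: ΔP = 79; V ≈ 6.5 × 79^0.615 ≈ 95.49 kt.
Difference ≈ 122.25 − 95.49 = 26.76 → 27 kt.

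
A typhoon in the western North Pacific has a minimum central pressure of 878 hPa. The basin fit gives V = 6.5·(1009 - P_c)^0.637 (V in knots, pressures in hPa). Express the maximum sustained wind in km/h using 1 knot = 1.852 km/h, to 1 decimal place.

ΔP = 1009 − 878 = 131 hPa.
V ≈ 6.5 × 131^0.637 = 6.5 × 22.320 ≈ 145.083 kt.
145.083 × 1.852 ≈ 268.69 km/h → 268.7 km/h.

268.7 km/h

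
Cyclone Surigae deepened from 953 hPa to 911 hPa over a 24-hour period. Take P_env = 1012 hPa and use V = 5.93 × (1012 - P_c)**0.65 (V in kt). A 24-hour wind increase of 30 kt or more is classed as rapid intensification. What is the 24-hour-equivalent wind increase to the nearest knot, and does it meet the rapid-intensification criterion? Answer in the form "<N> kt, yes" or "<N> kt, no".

35 kt, yes

V₁: ΔP = 59, V ≈ 5.93 × 59^0.65 ≈ 83.97 kt.
V₂: ΔP = 101, V ≈ 5.93 × 101^0.65 ≈ 119.09 kt.
ΔV over 24 h = 35.12 kt → 24 h equivalent = 35.12 × 24/24 ≈ 35.12 kt.
35 kt ≥ 30 kt ⇒ rapid intensification.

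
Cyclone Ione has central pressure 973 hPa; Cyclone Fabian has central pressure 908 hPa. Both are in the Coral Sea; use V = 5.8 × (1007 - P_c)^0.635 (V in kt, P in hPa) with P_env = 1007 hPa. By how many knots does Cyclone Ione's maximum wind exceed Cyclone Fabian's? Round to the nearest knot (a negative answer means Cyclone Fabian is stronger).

-53 kt

Cyclone Ione: ΔP = 34; V ≈ 5.8 × 34^0.635 ≈ 54.44 kt.
Cyclone Fabian: ΔP = 99; V ≈ 5.8 × 99^0.635 ≈ 107.31 kt.
Difference ≈ 54.44 − 107.31 = -52.87 → -53 kt.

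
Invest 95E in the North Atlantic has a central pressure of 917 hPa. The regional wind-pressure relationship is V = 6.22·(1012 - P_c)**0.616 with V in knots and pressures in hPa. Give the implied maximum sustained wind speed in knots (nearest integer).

ΔP = 1012 − 917 = 95 hPa.
95^0.616 ≈ 16.530.
V ≈ 6.22 × 16.530 ≈ 102.8 kt.

103 kt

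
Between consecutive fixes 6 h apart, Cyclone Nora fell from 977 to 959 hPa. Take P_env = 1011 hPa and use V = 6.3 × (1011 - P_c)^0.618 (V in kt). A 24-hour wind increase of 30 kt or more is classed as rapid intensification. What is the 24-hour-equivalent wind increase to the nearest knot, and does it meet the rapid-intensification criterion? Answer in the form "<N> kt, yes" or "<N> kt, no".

67 kt, yes

V₁: ΔP = 34, V ≈ 6.3 × 34^0.618 ≈ 55.69 kt.
V₂: ΔP = 52, V ≈ 6.3 × 52^0.618 ≈ 72.42 kt.
ΔV over 6 h = 16.73 kt → 24 h equivalent = 16.73 × 24/6 ≈ 66.92 kt.
67 kt ≥ 30 kt ⇒ rapid intensification.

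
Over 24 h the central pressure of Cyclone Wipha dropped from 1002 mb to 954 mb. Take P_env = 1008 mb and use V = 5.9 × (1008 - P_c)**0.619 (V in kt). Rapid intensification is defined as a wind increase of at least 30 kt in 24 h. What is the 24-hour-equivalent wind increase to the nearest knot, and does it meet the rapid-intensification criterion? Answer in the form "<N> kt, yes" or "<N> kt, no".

52 kt, yes

V₁: ΔP = 6, V ≈ 5.9 × 6^0.619 ≈ 17.89 kt.
V₂: ΔP = 54, V ≈ 5.9 × 54^0.619 ≈ 69.70 kt.
ΔV over 24 h = 51.81 kt → 24 h equivalent = 51.81 × 24/24 ≈ 51.81 kt.
52 kt ≥ 30 kt ⇒ rapid intensification.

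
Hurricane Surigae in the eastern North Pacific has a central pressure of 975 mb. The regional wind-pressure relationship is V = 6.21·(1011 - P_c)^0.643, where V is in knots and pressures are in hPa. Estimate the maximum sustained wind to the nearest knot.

ΔP = 1011 − 975 = 36 mb.
36^0.643 ≈ 10.016.
V ≈ 6.21 × 10.016 ≈ 62.2 kt.

62 kt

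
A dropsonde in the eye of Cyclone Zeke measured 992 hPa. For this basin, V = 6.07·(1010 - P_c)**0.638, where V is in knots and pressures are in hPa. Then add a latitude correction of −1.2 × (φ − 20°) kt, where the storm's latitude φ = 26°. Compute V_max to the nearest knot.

ΔP = 1010 − 992 = 18 hPa.
18^0.638 ≈ 6.322.
V ≈ 6.07 × 6.322 ≈ 38.4 kt.
Latitude correction: −1.2 × (26 − 20) = -7.2 kt.
Corrected V ≈ 31.2 kt → 31 kt.

31 kt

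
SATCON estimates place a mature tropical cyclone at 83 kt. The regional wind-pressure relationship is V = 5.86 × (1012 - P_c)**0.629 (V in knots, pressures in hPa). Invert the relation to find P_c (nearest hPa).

ΔP = (V / 5.86)^(1/0.629) = (83/5.86)^1.590.
83/5.86 = 14.164; 14.164^1.590 ≈ 67.64 hPa.
P_c = 1012 − 67.64 = 944.36 ≈ 944 hPa.

944 hPa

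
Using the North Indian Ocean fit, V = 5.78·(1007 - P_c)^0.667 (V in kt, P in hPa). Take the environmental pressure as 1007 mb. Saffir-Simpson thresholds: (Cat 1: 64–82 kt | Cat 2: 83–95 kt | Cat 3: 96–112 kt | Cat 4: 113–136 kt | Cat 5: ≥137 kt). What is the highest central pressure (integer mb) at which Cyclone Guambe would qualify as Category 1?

Category 1 begins at V = 64 kt.
Required ΔP = (64/5.78)^(1/0.667) = 11.073^1.499 ≈ 36.78 mb.
P_c ≤ 1007 − 36.78 = 970.22, so the highest integer P_c is 970 mb.

970 mb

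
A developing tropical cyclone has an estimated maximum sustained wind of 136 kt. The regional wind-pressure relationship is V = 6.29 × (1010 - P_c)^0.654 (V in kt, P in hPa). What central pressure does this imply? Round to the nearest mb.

900 mb

ΔP = (V / 6.29)^(1/0.654) = (136/6.29)^1.529.
136/6.29 = 21.622; 21.622^1.529 ≈ 109.93 mb.
P_c = 1010 − 109.93 = 900.07 ≈ 900 mb.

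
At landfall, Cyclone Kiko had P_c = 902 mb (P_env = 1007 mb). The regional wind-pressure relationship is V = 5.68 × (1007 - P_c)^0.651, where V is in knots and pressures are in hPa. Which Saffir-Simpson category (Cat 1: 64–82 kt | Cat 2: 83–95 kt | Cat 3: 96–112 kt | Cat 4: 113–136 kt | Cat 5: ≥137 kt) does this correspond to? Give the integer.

4

ΔP = 1007 − 902 = 105 mb.
V ≈ 5.68 × 105^0.651 = 5.68 × 20.69 ≈ 118 kt.
118 kt falls in the Category 4 band.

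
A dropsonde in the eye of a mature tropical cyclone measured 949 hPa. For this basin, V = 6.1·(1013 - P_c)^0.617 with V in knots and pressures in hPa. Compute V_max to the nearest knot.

ΔP = 1013 − 949 = 64 hPa.
64^0.617 ≈ 13.014.
V ≈ 6.1 × 13.014 ≈ 79.4 kt.

79 kt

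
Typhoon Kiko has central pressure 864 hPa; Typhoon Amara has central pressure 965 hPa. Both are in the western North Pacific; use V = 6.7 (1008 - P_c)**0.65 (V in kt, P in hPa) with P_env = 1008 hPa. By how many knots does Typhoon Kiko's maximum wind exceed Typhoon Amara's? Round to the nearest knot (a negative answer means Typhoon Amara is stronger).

Typhoon Kiko: ΔP = 144; V ≈ 6.7 × 144^0.65 ≈ 169.44 kt.
Typhoon Amara: ΔP = 43; V ≈ 6.7 × 43^0.65 ≈ 77.24 kt.
Difference ≈ 169.44 − 77.24 = 92.20 → 92 kt.

92 kt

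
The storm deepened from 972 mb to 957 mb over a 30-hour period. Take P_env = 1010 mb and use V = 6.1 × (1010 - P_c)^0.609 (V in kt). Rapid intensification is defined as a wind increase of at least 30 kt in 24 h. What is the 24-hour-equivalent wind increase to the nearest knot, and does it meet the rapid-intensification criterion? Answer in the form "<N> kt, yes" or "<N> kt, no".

10 kt, no

V₁: ΔP = 38, V ≈ 6.1 × 38^0.609 ≈ 55.90 kt.
V₂: ΔP = 53, V ≈ 6.1 × 53^0.609 ≈ 68.46 kt.
ΔV over 30 h = 12.56 kt → 24 h equivalent = 12.56 × 24/30 ≈ 10.05 kt.
10 kt < 30 kt ⇒ not rapid intensification.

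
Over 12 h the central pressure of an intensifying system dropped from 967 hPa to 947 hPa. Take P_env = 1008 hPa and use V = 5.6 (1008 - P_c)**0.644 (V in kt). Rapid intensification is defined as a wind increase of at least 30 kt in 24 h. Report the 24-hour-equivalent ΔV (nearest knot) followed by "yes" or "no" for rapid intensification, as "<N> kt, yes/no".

V₁: ΔP = 41, V ≈ 5.6 × 41^0.644 ≈ 61.21 kt.
V₂: ΔP = 61, V ≈ 5.6 × 61^0.644 ≈ 79.06 kt.
ΔV over 12 h = 17.85 kt → 24 h equivalent = 17.85 × 24/12 ≈ 35.70 kt.
36 kt ≥ 30 kt ⇒ rapid intensification.

36 kt, yes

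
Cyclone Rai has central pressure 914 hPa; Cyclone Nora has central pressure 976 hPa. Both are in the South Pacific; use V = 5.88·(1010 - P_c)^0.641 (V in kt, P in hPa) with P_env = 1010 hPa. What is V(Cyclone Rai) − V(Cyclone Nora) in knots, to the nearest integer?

Cyclone Rai: ΔP = 96; V ≈ 5.88 × 96^0.641 ≈ 109.65 kt.
Cyclone Nora: ΔP = 34; V ≈ 5.88 × 34^0.641 ≈ 56.37 kt.
Difference ≈ 109.65 − 56.37 = 53.28 → 53 kt.

53 kt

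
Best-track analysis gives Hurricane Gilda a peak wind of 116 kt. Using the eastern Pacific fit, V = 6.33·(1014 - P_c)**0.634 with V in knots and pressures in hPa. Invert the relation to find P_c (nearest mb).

ΔP = (V / 6.33)^(1/0.634) = (116/6.33)^1.577.
116/6.33 = 18.325; 18.325^1.577 ≈ 98.22 mb.
P_c = 1014 − 98.22 = 915.78 ≈ 916 mb.

916 mb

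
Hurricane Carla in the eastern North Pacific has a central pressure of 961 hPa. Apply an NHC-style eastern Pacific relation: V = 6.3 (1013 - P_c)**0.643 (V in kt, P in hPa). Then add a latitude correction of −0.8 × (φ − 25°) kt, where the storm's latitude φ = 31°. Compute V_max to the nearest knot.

75 kt

ΔP = 1013 − 961 = 52 hPa.
52^0.643 ≈ 12.688.
V ≈ 6.3 × 12.688 ≈ 79.9 kt.
Latitude correction: −0.8 × (31 − 25) = -4.8 kt.
Corrected V ≈ 75.1 kt → 75 kt.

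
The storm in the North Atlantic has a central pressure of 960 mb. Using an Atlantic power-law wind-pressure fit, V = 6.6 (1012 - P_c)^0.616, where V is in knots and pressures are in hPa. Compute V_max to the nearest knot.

75 kt

ΔP = 1012 − 960 = 52 mb.
52^0.616 ≈ 11.404.
V ≈ 6.6 × 11.404 ≈ 75.3 kt.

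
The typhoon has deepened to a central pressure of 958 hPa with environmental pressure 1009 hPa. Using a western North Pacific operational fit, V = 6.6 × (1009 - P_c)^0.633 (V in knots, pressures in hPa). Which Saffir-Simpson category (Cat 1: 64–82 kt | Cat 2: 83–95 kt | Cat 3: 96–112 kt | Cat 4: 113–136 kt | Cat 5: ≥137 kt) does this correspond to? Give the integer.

1

ΔP = 1009 − 958 = 51 hPa.
V ≈ 6.6 × 51^0.633 = 6.6 × 12.05 ≈ 80 kt.
80 kt falls in the Category 1 band.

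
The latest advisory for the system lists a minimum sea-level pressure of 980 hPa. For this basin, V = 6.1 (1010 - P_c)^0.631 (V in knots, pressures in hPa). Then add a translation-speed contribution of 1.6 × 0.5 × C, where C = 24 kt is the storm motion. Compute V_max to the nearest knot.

ΔP = 1010 − 980 = 30 hPa.
30^0.631 ≈ 8.552.
V ≈ 6.1 × 8.552 ≈ 52.2 kt.
Translation term: 1.6 × 0.5 × 24 = 19.2 kt.
Corrected V ≈ 71.4 kt → 71 kt.

71 kt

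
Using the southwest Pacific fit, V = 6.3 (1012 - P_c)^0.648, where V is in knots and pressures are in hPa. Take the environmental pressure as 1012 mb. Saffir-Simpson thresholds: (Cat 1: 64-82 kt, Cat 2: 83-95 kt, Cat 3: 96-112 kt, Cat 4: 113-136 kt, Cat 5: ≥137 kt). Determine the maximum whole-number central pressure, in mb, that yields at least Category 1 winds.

Category 1 begins at V = 64 kt.
Required ΔP = (64/6.3)^(1/0.648) = 10.159^1.543 ≈ 35.79 mb.
P_c ≤ 1012 − 35.79 = 976.21, so the highest integer P_c is 976 mb.

976 mb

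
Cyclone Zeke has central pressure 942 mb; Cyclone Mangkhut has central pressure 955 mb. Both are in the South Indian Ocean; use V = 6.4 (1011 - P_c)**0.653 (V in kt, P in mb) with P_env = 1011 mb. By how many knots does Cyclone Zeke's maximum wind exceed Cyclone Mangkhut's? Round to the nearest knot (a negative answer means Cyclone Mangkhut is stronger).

13 kt

Cyclone Zeke: ΔP = 69; V ≈ 6.4 × 69^0.653 ≈ 101.61 kt.
Cyclone Mangkhut: ΔP = 56; V ≈ 6.4 × 56^0.653 ≈ 88.66 kt.
Difference ≈ 101.61 − 88.66 = 12.95 → 13 kt.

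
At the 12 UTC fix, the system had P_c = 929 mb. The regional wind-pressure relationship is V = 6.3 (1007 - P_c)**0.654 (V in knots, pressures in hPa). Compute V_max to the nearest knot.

ΔP = 1007 − 929 = 78 mb.
78^0.654 ≈ 17.275.
V ≈ 6.3 × 17.275 ≈ 108.8 kt.

109 kt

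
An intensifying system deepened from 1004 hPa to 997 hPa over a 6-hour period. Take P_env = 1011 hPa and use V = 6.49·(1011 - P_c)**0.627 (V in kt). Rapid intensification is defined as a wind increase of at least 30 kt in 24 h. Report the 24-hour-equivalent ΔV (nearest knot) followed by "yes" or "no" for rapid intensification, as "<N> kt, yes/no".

48 kt, yes

V₁: ΔP = 7, V ≈ 6.49 × 7^0.627 ≈ 21.98 kt.
V₂: ΔP = 14, V ≈ 6.49 × 14^0.627 ≈ 33.95 kt.
ΔV over 6 h = 11.97 kt → 24 h equivalent = 11.97 × 24/6 ≈ 47.88 kt.
48 kt ≥ 30 kt ⇒ rapid intensification.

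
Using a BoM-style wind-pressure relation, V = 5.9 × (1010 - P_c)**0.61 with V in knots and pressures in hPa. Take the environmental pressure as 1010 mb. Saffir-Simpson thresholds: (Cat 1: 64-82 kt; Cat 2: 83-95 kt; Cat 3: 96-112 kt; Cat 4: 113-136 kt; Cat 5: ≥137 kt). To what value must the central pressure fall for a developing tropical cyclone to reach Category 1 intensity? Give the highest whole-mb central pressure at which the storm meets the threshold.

Category 1 begins at V = 64 kt.
Required ΔP = (64/5.9)^(1/0.61) = 10.847^1.639 ≈ 49.80 mb.
P_c ≤ 1010 − 49.80 = 960.20, so the highest integer P_c is 960 mb.

960 mb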